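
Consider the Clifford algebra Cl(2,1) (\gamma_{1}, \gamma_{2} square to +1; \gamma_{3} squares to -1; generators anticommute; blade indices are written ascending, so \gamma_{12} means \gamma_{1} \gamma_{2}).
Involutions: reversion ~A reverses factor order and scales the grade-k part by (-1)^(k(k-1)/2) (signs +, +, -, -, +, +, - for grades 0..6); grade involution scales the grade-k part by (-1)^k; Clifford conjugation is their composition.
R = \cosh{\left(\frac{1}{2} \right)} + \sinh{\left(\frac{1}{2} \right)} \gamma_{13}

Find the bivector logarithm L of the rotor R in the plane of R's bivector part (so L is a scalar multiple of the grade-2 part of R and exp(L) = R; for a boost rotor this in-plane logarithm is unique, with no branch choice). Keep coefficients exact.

The scalar part of R is \cosh{\left(\frac{1}{2} \right)}, which fixes the rapidity magnitude through cosh (cosh is even, so it cannot fix the sign — the bivector part carries that); dividing the bivector part by sinh of the rapidity gives the plane, and L = rapidity * plane, where the joint sign ambiguity of (rapidity, plane) cancels in the product.
Concretely: cosh(rapidity) = \cosh{\left(\frac{1}{2} \right)} gives rapidity = ±\frac{1}{2}, and since rapidity/sinh(rapidity) is even the sign is immaterial: L = (rapidity/sinh(rapidity)) * <R>_2 = (\frac{1}{2 \sinh{\left(\frac{1}{2} \right)}}) * <R>_2.
Answer: \frac{1}{2} \gamma_{13}


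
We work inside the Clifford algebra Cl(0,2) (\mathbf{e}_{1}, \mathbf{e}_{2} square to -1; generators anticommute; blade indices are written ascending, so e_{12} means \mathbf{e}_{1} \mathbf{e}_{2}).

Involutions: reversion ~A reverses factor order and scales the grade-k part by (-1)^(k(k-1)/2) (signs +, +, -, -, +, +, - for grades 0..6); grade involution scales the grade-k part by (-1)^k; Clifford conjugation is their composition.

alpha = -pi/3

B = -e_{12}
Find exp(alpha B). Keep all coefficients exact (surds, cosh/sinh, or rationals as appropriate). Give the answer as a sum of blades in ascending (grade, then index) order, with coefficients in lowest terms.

B^2 = (-1)^2*(e_{12})^2 = 1*(-1) = -1 (a basis 2-blade squares to minus the product of its generators' squares).
B^2 = -1 — the negative square puts this in the circular regime; l = 1, alpha*l = - \frac{\pi}{3}, so exp(alpha B) = cos(- \frac{\pi}{3}) + (sin(- \frac{\pi}{3})/1)*B = \frac{1}{2} + (- \frac{\sqrt{3}}{2})*B.
Answer: \frac{1}{2} + \frac{\sqrt{3}}{2} e_{12}


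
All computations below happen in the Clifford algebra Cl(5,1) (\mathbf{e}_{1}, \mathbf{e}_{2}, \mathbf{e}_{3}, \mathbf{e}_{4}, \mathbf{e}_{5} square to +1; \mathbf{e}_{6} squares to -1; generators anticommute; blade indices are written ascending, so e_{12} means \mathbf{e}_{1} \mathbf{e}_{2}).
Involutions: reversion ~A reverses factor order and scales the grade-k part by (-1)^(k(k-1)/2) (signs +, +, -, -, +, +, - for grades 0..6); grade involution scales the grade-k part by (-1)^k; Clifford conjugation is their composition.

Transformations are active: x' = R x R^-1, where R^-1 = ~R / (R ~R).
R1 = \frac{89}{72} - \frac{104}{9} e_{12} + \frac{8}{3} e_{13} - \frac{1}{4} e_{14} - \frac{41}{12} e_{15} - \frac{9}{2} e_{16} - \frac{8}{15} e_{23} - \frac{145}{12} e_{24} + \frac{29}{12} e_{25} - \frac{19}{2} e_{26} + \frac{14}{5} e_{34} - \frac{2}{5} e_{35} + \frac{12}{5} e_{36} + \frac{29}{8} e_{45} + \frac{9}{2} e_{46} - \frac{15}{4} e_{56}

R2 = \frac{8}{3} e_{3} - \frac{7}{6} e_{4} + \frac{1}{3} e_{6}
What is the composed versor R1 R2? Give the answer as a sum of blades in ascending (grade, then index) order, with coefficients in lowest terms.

Distribute over the terms of R2 (each basis-blade product reordered to ascending indices, repeated generators contracted through their squares):
R1 (\frac{8}{3} e_{3}) = \frac{64}{9} e_{1} - \frac{64}{45} e_{2} + \frac{89}{27} e_{3} - \frac{112}{15} e_{4} + \frac{16}{15} e_{5} - \frac{32}{5} e_{6} - \frac{832}{27} e_{123} + \frac{2}{3} e_{134} + \frac{82}{9} e_{135} + 12 e_{136} + \frac{290}{9} e_{234} - \frac{58}{9} e_{235} + \frac{76}{3} e_{236} + \frac{29}{3} e_{345} + 12 e_{346} - 10 e_{356}
R1 (-\frac{7}{6} e_{4}) = \frac{7}{24} e_{1} + \frac{1015}{72} e_{2} - \frac{49}{15} e_{3} - \frac{623}{432} e_{4} + \frac{203}{48} e_{5} + \frac{21}{4} e_{6} + \frac{364}{27} e_{124} - \frac{28}{9} e_{134} - \frac{287}{72} e_{145} - \frac{21}{4} e_{146} + \frac{28}{45} e_{234} + \frac{203}{72} e_{245} - \frac{133}{12} e_{246} - \frac{7}{15} e_{345} + \frac{14}{5} e_{346} + \frac{35}{8} e_{456}
R1 (\frac{1}{3} e_{6}) = \frac{3}{2} e_{1} + \frac{19}{6} e_{2} - \frac{4}{5} e_{3} - \frac{3}{2} e_{4} + \frac{5}{4} e_{5} + \frac{89}{216} e_{6} - \frac{104}{27} e_{126} + \frac{8}{9} e_{136} - \frac{1}{12} e_{146} - \frac{41}{36} e_{156} - \frac{8}{45} e_{236} - \frac{145}{36} e_{246} + \frac{29}{36} e_{256} + \frac{14}{15} e_{346} - \frac{2}{15} e_{356} + \frac{29}{24} e_{456}
Summing the partial products and collecting blades:
Answer: \frac{641}{72} e_{1} + \frac{1901}{120} e_{2} - \frac{104}{135} e_{3} - \frac{22483}{2160} e_{4} + \frac{1571}{240} e_{5} - \frac{797}{1080} e_{6} - \frac{832}{27} e_{123} + \frac{364}{27} e_{124} - \frac{104}{27} e_{126} - \frac{22}{9} e_{134} + \frac{82}{9} e_{135} + \frac{116}{9} e_{136} - \frac{287}{72} e_{145} - \frac{16}{3} e_{146} - \frac{41}{36} e_{156} + \frac{1478}{45} e_{234} - \frac{58}{9} e_{235} + \frac{1132}{45} e_{236} + \frac{203}{72} e_{245} - \frac{136}{9} e_{246} + \frac{29}{36} e_{256} + \frac{46}{5} e_{345} + \frac{236}{15} e_{346} - \frac{152}{15} e_{356} + \frac{67}{12} e_{456}


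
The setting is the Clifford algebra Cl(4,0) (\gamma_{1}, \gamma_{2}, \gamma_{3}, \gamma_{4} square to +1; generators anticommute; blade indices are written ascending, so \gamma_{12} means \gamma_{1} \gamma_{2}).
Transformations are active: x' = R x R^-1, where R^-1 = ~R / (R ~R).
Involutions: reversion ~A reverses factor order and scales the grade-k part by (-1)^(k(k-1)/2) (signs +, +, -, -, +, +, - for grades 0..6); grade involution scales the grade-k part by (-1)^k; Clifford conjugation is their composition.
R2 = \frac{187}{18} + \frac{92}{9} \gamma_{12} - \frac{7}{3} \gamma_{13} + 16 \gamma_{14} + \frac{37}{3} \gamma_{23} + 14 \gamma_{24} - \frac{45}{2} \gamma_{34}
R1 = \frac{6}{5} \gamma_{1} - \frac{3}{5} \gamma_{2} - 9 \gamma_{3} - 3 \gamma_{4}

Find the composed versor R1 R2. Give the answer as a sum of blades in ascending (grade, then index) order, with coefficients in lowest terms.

Distribute over the terms of R1 (each basis-blade product reordered to ascending indices, repeated generators contracted through their squares):
(\frac{6}{5} \gamma_{1}) R2 = \frac{187}{15} \gamma_{1} + \frac{184}{15} \gamma_{2} - \frac{14}{5} \gamma_{3} + \frac{96}{5} \gamma_{4} + \frac{74}{5} \gamma_{123} + \frac{84}{5} \gamma_{124} - 27 \gamma_{134}
(-\frac{3}{5} \gamma_{2}) R2 = \frac{92}{15} \gamma_{1} - \frac{187}{30} \gamma_{2} - \frac{37}{5} \gamma_{3} - \frac{42}{5} \gamma_{4} - \frac{7}{5} \gamma_{123} + \frac{48}{5} \gamma_{124} + \frac{27}{2} \gamma_{234}
(-9 \gamma_{3}) R2 = -21 \gamma_{1} + 111 \gamma_{2} - \frac{187}{2} \gamma_{3} + \frac{405}{2} \gamma_{4} - 92 \gamma_{123} + 144 \gamma_{134} + 126 \gamma_{234}
(-3 \gamma_{4}) R2 = 48 \gamma_{1} + 42 \gamma_{2} - \frac{135}{2} \gamma_{3} - \frac{187}{6} \gamma_{4} - \frac{92}{3} \gamma_{124} + 7 \gamma_{134} - 37 \gamma_{234}
Summing the partial products and collecting blades:
Answer: \frac{228}{5} \gamma_{1} + \frac{4771}{30} \gamma_{2} - \frac{856}{5} \gamma_{3} + \frac{2732}{15} \gamma_{4} - \frac{393}{5} \gamma_{123} - \frac{64}{15} \gamma_{124} + 124 \gamma_{134} + \frac{205}{2} \gamma_{234}


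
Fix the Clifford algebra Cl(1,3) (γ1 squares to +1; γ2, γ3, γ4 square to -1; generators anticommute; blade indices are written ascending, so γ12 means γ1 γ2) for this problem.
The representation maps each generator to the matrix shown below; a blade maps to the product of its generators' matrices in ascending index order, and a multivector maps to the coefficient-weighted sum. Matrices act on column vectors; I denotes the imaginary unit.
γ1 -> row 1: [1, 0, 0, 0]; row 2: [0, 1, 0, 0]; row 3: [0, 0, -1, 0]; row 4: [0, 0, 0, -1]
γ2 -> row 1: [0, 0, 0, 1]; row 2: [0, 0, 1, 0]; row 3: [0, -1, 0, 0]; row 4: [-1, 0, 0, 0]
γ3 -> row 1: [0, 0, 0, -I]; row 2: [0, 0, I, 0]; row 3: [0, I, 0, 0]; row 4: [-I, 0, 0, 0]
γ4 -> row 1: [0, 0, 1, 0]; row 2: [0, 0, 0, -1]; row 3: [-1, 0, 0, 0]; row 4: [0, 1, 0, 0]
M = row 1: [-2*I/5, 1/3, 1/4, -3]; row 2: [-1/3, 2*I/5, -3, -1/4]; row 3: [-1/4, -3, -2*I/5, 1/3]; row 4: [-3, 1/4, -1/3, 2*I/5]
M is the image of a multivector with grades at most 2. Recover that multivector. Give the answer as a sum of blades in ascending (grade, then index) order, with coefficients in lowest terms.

Method: the blade images are trace-orthogonal — tr(rho(e_A) rho(e_B)^-1) = 4 if A = B and 0 otherwise — and rho(e_A)^-1 = (e_A)^2 * rho(e_A) with (e_A)^2 = +1 or -1, so the coefficient of e_A in the preimage is (e_A)^2 * tr(M rho(e_A))/4.
Nonzero projections over blades of grade <= 2: γ4: (γ4)^2 = -1, tr(M rho(γ4)) = -1, coefficient 1/4; γ12: (γ12)^2 = +1, tr(M rho(γ12)) = -12, coefficient -3; γ23: (γ23)^2 = -1, tr(M rho(γ23)) = -8/5, coefficient 2/5; γ24: (γ24)^2 = -1, tr(M rho(γ24)) = -4/3, coefficient 1/3. Every other blade of grade <= 2 projects to 0.
Answer: 1/4*γ4 - 3*γ12 + 2/5*γ23 + 1/3*γ24


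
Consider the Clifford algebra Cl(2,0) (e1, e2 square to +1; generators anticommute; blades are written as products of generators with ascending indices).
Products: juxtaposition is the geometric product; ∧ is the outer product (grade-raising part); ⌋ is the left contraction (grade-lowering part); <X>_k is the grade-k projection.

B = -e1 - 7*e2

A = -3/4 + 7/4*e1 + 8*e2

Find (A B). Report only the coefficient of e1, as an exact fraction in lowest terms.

step 1: -231/4 + 3/4*e1 + 21/4*e2 - 17/4*e1 e2
Answer: 3/4


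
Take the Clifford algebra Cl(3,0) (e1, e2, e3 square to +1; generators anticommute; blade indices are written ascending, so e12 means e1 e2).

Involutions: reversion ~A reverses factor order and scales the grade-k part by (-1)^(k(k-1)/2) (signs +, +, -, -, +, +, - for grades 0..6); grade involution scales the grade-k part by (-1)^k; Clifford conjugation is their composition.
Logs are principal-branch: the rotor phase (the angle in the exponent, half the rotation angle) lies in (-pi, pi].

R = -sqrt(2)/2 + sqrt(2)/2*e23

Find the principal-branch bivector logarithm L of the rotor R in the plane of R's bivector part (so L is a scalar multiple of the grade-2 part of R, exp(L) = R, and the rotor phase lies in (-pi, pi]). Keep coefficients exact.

The scalar part of R is -sqrt(2)/2, so the principal-branch rotor phase is pinned; divide the bivector part by its sine to get the unit plane — L is the phase times that plane.
Concretely: cos(phase) = -sqrt(2)/2 gives phase = ±3*pi/4, and since phase/sin(phase) is even the sign is immaterial: L = (phase/sin(phase)) * <R>_2 = (3*sqrt(2)*pi/4) * <R>_2.
Answer: 3*pi/4*e23


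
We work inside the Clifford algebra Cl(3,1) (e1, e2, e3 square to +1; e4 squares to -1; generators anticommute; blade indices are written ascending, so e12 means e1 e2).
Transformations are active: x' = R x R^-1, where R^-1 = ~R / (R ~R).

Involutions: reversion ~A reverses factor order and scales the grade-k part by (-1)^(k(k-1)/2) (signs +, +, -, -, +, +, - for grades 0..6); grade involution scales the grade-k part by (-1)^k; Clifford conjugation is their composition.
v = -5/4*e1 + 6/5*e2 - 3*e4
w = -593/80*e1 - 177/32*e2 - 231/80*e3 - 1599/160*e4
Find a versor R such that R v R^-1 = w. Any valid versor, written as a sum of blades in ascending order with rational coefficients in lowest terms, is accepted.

The midline construction: v and w both square to -2399/400, so reflecting in their sum -693/80*e1 - 693/160*e2 - 231/80*e3 - 2079/160*e4 exchanges them.
Answer: -693/80*e1 - 693/160*e2 - 231/80*e3 - 2079/160*e4


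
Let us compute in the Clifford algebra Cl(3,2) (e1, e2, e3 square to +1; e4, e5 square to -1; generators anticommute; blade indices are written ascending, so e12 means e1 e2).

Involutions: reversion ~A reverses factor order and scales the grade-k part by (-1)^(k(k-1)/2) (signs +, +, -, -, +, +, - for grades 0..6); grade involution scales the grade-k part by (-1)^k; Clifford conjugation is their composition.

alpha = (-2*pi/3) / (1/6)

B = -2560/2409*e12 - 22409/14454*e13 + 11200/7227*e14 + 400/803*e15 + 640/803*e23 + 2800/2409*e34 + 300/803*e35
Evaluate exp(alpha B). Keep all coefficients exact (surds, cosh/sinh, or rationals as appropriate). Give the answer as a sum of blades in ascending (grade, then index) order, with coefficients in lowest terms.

B^2 term by term: the squares give (-2560/2409)^2*(e12)^2 + (-22409/14454)^2*(e13)^2 + (11200/7227)^2*(e14)^2 + (400/803)^2*(e15)^2 + (640/803)^2*(e23)^2 + (2800/2409)^2*(e34)^2 + (300/803)^2*(e35)^2 = 6553600/5803281*(-1) + 502163281/208918116*(-1) + 125440000/52229529*(+1) + 160000/644809*(+1) + 409600/644809*(-1) + 7840000/5803281*(+1) + 90000/644809*(+1) = -1/36 (each basis 2-blade squares to minus the product of its generators' squares); cross terms between blades sharing an index anticommute and cancel; the commuting (index-disjoint) pairs give grade-4 terms 2*c*c'*(blade product), which cancel blade by blade — e1234: -14336000/5803281 + 14336000/5803281 = 0; e1235: -512000/644809 + 512000/644809 = 0; e1345: -2240000/1934427 + 2240000/1934427 = 0 — confirming B is simple. So B^2 = -1/36.
B^2 = -1/36 — a negative square means the series sums to a rotation: l = 1/6, alpha*l = -2*pi/3, so exp(alpha B) = cos(-2*pi/3) + (sin(-2*pi/3)/(1/6))*B = -1/2 + (-3*sqrt(3))*B.
Answer: -1/2 + 2560*sqrt(3)/803*e12 + 22409*sqrt(3)/4818*e13 - 11200*sqrt(3)/2409*e14 - 1200*sqrt(3)/803*e15 - 1920*sqrt(3)/803*e23 - 2800*sqrt(3)/803*e34 - 900*sqrt(3)/803*e35


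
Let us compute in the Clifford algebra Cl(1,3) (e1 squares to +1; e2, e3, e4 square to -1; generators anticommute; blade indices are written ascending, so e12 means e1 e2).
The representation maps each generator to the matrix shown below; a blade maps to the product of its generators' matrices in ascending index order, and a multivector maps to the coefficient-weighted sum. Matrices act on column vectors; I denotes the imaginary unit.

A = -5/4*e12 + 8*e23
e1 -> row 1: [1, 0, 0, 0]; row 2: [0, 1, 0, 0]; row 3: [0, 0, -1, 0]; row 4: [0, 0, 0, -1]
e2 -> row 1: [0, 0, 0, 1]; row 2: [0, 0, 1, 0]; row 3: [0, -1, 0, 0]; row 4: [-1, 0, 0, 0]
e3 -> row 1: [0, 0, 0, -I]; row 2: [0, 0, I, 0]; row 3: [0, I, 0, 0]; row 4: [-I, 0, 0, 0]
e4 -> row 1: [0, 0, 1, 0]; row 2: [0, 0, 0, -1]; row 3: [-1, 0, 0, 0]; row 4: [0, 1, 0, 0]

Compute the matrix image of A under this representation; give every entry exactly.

Bivector images (products of the table entries): rho(e12) = rho(e1)rho(e2) = row 1: [0, 0, 0, 1]; row 2: [0, 0, 1, 0]; row 3: [0, 1, 0, 0]; row 4: [1, 0, 0, 0]; rho(e23) = rho(e2)rho(e3) = row 1: [-I, 0, 0, 0]; row 2: [0, I, 0, 0]; row 3: [0, 0, -I, 0]; row 4: [0, 0, 0, I].
M = (-5/4)*rho(e12) + (8)*rho(e23), summed entrywise:
Answer: row 1: [-8*I, 0, 0, -5/4]; row 2: [0, 8*I, -5/4, 0]; row 3: [0, -5/4, -8*I, 0]; row 4: [-5/4, 0, 0, 8*I]


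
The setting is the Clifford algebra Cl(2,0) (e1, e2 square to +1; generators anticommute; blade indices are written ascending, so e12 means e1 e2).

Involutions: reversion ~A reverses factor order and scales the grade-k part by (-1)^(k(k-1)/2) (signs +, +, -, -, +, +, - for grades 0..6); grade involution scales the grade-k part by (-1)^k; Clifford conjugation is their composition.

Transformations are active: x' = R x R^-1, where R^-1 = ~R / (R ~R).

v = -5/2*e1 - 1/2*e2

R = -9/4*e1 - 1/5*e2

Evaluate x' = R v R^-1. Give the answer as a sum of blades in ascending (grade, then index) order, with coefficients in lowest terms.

~R = -9/4*e1 - 1/5*e2, and R ~R = 2041/400, so R^-1 = ~R / (2041/400).
R v = 229/40 + 5/8*e12
Answer: -10405/4082*e1 + 209/4082*e2


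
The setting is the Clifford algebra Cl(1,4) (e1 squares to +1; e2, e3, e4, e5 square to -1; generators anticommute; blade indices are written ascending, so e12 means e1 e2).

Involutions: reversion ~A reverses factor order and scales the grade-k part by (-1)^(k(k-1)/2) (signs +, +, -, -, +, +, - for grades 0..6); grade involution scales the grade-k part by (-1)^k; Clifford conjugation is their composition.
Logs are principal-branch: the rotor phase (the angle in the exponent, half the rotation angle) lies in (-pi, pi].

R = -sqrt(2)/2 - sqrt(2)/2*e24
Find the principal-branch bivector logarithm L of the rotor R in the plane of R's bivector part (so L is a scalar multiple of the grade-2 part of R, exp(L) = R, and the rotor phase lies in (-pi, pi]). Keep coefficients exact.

The scalar part of R is -sqrt(2)/2, which fixes the principal-branch rotor phase; the unit plane is then the bivector part divided by the sine of that phase, and L is that plane scaled by the phase.
Concretely: cos(phase) = -sqrt(2)/2 gives phase = ±3*pi/4, and since phase/sin(phase) is even the sign is immaterial: L = (phase/sin(phase)) * <R>_2 = (3*sqrt(2)*pi/4) * <R>_2.
Answer: -3*pi/4*e24


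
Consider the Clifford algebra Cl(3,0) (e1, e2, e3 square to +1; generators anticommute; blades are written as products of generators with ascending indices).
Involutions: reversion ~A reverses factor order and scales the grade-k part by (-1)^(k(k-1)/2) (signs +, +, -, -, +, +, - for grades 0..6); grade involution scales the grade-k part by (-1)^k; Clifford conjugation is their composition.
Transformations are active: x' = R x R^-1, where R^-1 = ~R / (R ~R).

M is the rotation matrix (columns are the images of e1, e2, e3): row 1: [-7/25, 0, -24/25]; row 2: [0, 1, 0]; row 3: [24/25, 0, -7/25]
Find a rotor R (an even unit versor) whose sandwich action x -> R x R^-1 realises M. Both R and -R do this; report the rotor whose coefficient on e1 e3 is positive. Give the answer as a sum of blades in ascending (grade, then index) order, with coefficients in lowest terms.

Method: write R = a + b12*e1 e2 + b13*e1 e3 + b23*e2 e3 with a^2 + b12^2 + b13^2 + b23^2 = 1 (so R^-1 = ~R). Expanding the columns R e_j ~R gives tr M = 4a^2 - 1 and, from the antisymmetric part, M21 - M12 = -4a*b12, M13 - M31 = 4a*b13, M32 - M23 = -4a*b23.
Here tr M = 11/25, so a^2 = (1 + tr M)/4 = 9/25 and a = ±3/5. Taking a = 3/5: M21 - M12 = 0, M13 - M31 = -48/25, M32 - M23 = 0, giving b12 = 0, b13 = -4/5, b23 = 0, i.e. R = 3/5 - 4/5*e1 e3.
Its e1 e3 coefficient is negative, so report the other preimage -R.
Answer: -3/5 + 4/5*e1 e3. Uniqueness: Spin(3) -> SO(3) maps R and -R to the same rotation of trace 11/25; fixing the sign of the e1 e3 coefficient removes the ambiguity.


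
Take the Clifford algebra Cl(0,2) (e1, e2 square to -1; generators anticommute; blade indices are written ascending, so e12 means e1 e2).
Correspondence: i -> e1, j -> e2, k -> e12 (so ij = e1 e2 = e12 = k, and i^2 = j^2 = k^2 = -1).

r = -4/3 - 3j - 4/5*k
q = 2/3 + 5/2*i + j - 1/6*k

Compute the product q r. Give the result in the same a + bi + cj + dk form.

In blades: q = 2/3 + 5/2*e1 + e2 - 1/6*e12, r = -4/3 - 3*e2 - 4/5*e12.
Distribute q over r term by term (generator squares from the signature, products reordered to ascending indices): (2/3)*r = -8/9 - 2*e2 - 8/15*e12; (5/2*e1)*r = -10/3*e1 + 2*e2 - 15/2*e12; (e2)*r = 3 - 4/5*e1 - 4/3*e2; (-1/6*e12)*r = -2/15 - 1/2*e1 + 2/9*e12.
Sum: 89/45 - 139/30*e1 - 4/3*e2 - 703/90*e12; translating back through the correspondence:
Answer: 89/45 - 139/30*i - 4/3*j - 703/90*k


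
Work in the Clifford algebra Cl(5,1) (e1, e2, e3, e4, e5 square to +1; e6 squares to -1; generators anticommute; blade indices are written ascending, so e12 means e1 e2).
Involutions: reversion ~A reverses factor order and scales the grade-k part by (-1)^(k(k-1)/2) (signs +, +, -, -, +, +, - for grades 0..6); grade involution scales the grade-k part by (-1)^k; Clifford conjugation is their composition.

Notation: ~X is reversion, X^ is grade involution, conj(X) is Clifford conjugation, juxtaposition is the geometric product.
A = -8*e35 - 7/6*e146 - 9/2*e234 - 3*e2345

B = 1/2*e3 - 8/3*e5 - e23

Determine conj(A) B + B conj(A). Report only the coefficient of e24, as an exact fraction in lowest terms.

first term: -64/3*e3 - 9/2*e4 - 4*e5 + 9/4*e24 + 8*e25 - 3*e45 + 8*e234 - 3/2*e245 - 7/12*e1346 - 28/9*e1456 + 12*e2345 + 7/6*e12346
second term: 64/3*e3 - 9/2*e4 + 4*e5 + 9/4*e24 - 8*e25 - 3*e45 - 8*e234 + 3/2*e245 + 7/12*e1346 + 28/9*e1456 - 12*e2345 + 7/6*e12346
Answer: 9/2


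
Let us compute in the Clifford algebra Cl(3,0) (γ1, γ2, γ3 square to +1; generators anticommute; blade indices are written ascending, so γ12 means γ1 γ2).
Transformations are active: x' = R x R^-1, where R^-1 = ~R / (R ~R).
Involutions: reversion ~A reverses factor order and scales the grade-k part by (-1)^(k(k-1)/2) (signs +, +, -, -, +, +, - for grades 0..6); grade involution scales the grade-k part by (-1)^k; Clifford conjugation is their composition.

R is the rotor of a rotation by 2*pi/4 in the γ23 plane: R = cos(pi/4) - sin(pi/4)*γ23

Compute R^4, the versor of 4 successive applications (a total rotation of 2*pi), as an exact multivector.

The rotor phase is half the rotation angle and phases add under composition, so 4 steps in the γ23 plane accumulate phase 4*(pi/4) = pi: R^4 = cos(pi) - sin(pi)*γ23.
cos(pi) = -1 and sin(pi) = 0, so R^4 = -1. The total rotation 2*pi is 1 full turn, so every vector returns to itself, yet the rotor is -1, on the OTHER sheet of the double cover (an odd number of 2*pi turns).
Answer: -1


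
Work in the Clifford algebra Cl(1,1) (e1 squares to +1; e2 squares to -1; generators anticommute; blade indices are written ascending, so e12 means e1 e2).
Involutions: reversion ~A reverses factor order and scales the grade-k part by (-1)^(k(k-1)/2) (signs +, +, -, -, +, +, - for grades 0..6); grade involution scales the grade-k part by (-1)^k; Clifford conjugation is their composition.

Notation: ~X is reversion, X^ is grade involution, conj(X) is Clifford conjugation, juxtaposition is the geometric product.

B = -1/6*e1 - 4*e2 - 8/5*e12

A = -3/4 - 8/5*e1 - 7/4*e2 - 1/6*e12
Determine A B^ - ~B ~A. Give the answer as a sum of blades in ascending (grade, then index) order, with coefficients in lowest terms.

first term: 7 + 401/120*e1 - 371/900*e2 - 589/120*e12
second term: -97/15 + 271/120*e1 + 4979/900*e2 - 877/120*e12
Answer: 202/15 + 13/12*e1 - 107/18*e2 + 12/5*e12


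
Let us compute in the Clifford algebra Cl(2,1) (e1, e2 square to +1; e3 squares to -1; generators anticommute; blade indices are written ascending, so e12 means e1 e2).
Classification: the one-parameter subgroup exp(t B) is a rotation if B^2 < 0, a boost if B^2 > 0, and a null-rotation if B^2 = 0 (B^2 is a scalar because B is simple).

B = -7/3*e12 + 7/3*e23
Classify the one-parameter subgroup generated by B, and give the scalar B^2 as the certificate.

B^2 term by term: the squares give (-7/3)^2*(e12)^2 + (7/3)^2*(e23)^2 = 49/9*(-1) + 49/9*(+1) = 0 (each basis 2-blade squares to minus the product of its generators' squares); cross terms between blades sharing an index anticommute and cancel. So B^2 = 0.
Answer: null-rotation, certificate B^2 = 0. Key observation: B^2 = 0 is a conjugation invariant, so its sign decides the class regardless of the surface form of B.


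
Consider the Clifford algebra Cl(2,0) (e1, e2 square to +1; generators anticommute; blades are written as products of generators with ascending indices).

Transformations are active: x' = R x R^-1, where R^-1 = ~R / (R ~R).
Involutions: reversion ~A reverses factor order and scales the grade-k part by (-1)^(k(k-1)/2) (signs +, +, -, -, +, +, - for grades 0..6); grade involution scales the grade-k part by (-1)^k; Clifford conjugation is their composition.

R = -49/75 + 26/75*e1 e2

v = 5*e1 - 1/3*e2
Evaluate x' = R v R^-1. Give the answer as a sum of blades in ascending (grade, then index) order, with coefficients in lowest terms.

~R = -49/75 - 26/75*e1 e2, and R ~R = 3077/5625, so R^-1 = ~R / (3077/5625).
R v = -761/225*e1 - 341/225*e2
Answer: 28423/9231*e1 + 12165/3077*e2


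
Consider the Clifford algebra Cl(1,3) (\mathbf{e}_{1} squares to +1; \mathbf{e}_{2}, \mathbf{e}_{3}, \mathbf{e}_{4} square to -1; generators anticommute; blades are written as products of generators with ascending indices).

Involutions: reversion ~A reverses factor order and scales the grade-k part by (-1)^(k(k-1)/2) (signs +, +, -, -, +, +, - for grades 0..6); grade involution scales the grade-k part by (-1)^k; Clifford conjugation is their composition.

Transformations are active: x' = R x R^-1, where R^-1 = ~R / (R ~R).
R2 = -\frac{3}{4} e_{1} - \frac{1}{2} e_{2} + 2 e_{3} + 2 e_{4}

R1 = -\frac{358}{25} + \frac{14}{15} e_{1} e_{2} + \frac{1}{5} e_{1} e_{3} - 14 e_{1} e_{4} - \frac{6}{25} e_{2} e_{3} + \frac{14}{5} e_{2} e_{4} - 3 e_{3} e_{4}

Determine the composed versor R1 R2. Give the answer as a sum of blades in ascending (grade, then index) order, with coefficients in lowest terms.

Distribute over the terms of R2 (each basis-blade product reordered to ascending indices, repeated generators contracted through their squares):
R1 (-\frac{3}{4} e_{1}) = \frac{537}{50} e_{1} + \frac{7}{10} e_{2} + \frac{3}{20} e_{3} - \frac{21}{2} e_{4} + \frac{9}{50} e_{1} e_{2} e_{3} - \frac{21}{10} e_{1} e_{2} e_{4} + \frac{9}{4} e_{1} e_{3} e_{4}
R1 (-\frac{1}{2} e_{2}) = \frac{7}{15} e_{1} + \frac{179}{25} e_{2} + \frac{3}{25} e_{3} - \frac{7}{5} e_{4} + \frac{1}{10} e_{1} e_{2} e_{3} - 7 e_{1} e_{2} e_{4} + \frac{3}{2} e_{2} e_{3} e_{4}
R1 (2 e_{3}) = -\frac{2}{5} e_{1} + \frac{12}{25} e_{2} - \frac{716}{25} e_{3} - 6 e_{4} + \frac{28}{15} e_{1} e_{2} e_{3} + 28 e_{1} e_{3} e_{4} - \frac{28}{5} e_{2} e_{3} e_{4}
R1 (2 e_{4}) = 28 e_{1} - \frac{28}{5} e_{2} + 6 e_{3} - \frac{716}{25} e_{4} + \frac{28}{15} e_{1} e_{2} e_{4} + \frac{2}{5} e_{1} e_{3} e_{4} - \frac{12}{25} e_{2} e_{3} e_{4}
Summing the partial products and collecting blades:
Answer: \frac{5821}{150} e_{1} + \frac{137}{50} e_{2} - \frac{2237}{100} e_{3} - \frac{2327}{50} e_{4} + \frac{161}{75} e_{1} e_{2} e_{3} - \frac{217}{30} e_{1} e_{2} e_{4} + \frac{613}{20} e_{1} e_{3} e_{4} - \frac{229}{50} e_{2} e_{3} e_{4}


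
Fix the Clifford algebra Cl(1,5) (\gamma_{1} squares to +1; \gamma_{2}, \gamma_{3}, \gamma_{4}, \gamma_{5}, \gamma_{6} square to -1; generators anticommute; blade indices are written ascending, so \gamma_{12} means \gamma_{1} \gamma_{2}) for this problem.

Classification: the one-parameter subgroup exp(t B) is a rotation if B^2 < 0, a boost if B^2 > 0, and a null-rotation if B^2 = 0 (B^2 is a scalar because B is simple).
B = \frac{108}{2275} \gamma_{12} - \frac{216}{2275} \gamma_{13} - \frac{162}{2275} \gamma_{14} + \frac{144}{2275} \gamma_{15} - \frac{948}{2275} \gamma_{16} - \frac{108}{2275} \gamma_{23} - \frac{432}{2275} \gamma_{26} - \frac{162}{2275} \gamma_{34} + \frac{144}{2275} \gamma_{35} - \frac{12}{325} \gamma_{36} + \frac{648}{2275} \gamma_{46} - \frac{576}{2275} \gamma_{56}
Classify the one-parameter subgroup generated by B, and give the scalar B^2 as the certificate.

B^2 term by term: the squares give (\frac{108}{2275})^2*(\gamma_{12})^2 + (-\frac{216}{2275})^2*(\gamma_{13})^2 + (-\frac{162}{2275})^2*(\gamma_{14})^2 + (\frac{144}{2275})^2*(\gamma_{15})^2 + (-\frac{948}{2275})^2*(\gamma_{16})^2 + (-\frac{108}{2275})^2*(\gamma_{23})^2 + (-\frac{432}{2275})^2*(\gamma_{26})^2 + (-\frac{162}{2275})^2*(\gamma_{34})^2 + (\frac{144}{2275})^2*(\gamma_{35})^2 + (-\frac{12}{325})^2*(\gamma_{36})^2 + (\frac{648}{2275})^2*(\gamma_{46})^2 + (-\frac{576}{2275})^2*(\gamma_{56})^2 = \frac{11664}{5175625}*(+1) + \frac{46656}{5175625}*(+1) + \frac{26244}{5175625}*(+1) + \frac{20736}{5175625}*(+1) + \frac{898704}{5175625}*(+1) + \frac{11664}{5175625}*(-1) + \frac{186624}{5175625}*(-1) + \frac{26244}{5175625}*(-1) + \frac{20736}{5175625}*(-1) + \frac{144}{105625}*(-1) + \frac{419904}{5175625}*(-1) + \frac{331776}{5175625}*(-1) = 0 (each basis 2-blade squares to minus the product of its generators' squares); cross terms between blades sharing an index anticommute and cancel; the commuting (index-disjoint) pairs give grade-4 terms 2*c*c'*(blade product), which cancel blade by blade — \gamma_{1234}: -\frac{34992}{5175625} + \frac{34992}{5175625} = 0; \gamma_{1235}: \frac{31104}{5175625} - \frac{31104}{5175625} = 0; \gamma_{1236}: -\frac{2592}{739375} - \frac{186624}{5175625} + \frac{204768}{5175625} = 0; \gamma_{1246}: \frac{139968}{5175625} - \frac{139968}{5175625} = 0; \gamma_{1256}: -\frac{124416}{5175625} + \frac{124416}{5175625} = 0; \gamma_{1345}: \frac{46656}{5175625} - \frac{46656}{5175625} = 0; \gamma_{1346}: -\frac{279936}{5175625} - \frac{3888}{739375} + \frac{307152}{5175625} = 0; \gamma_{1356}: \frac{248832}{5175625} + \frac{3456}{739375} - \frac{273024}{5175625} = 0; \gamma_{1456}: \frac{186624}{5175625} - \frac{186624}{5175625} = 0; \gamma_{2346}: -\frac{139968}{5175625} + \frac{139968}{5175625} = 0; \gamma_{2356}: \frac{124416}{5175625} - \frac{124416}{5175625} = 0; \gamma_{3456}: \frac{186624}{5175625} - \frac{186624}{5175625} = 0 — confirming B is simple. So B^2 = 0.
Answer: null-rotation, certificate B^2 = 0. The class reads off the invariant scalar 0 directly.


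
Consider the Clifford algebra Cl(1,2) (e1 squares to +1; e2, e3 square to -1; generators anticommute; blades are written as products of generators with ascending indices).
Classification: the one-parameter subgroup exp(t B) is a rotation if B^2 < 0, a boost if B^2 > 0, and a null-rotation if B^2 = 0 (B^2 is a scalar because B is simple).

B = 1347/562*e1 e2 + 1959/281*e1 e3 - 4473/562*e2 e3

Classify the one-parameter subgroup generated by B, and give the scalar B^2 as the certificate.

B^2 term by term: the squares give (1347/562)^2*(e1 e2)^2 + (1959/281)^2*(e1 e3)^2 + (-4473/562)^2*(e2 e3)^2 = 1814409/315844*(+1) + 3837681/78961*(+1) + 20007729/315844*(-1) = -9 (each basis 2-blade squares to minus the product of its generators' squares); cross terms between blades sharing an index anticommute and cancel. So B^2 = -9.
Answer: rotation, certificate B^2 = -9. Because -9 is invariant under every versor sandwich, the classification follows from its sign alone.


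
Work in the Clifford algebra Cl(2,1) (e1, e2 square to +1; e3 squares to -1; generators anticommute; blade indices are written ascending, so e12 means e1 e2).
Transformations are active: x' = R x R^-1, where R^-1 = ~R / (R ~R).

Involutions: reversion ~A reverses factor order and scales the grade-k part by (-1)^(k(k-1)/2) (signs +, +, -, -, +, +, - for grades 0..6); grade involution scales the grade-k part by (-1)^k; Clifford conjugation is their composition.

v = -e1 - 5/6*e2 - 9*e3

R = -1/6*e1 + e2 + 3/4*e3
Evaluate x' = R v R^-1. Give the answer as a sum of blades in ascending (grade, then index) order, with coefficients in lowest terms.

~R = -1/6*e1 + e2 + 3/4*e3, and R ~R = 67/144, so R^-1 = ~R / (67/144).
R v = 73/12 + 41/36*e12 + 9/4*e13 - 67/8*e23
Answer: -225/67*e1 + 10847/402*e2 + 1917/67*e3


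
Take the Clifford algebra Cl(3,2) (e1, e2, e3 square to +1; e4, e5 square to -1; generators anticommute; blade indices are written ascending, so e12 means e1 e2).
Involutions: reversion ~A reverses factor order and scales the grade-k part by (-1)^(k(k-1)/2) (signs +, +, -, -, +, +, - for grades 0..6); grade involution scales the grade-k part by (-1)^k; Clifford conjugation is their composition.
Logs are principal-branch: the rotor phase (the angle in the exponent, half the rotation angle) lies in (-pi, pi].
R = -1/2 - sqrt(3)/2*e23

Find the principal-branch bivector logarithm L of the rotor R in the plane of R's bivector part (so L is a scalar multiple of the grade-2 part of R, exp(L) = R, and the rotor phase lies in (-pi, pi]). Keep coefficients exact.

The scalar part of R is -1/2, which fixes the principal-branch rotor phase; the unit plane is then the bivector part divided by the sine of that phase, and L is that plane scaled by the phase.
Concretely: cos(phase) = -1/2 gives phase = ±2*pi/3, and since phase/sin(phase) is even the sign is immaterial: L = (phase/sin(phase)) * <R>_2 = (4*sqrt(3)*pi/9) * <R>_2.
Answer: -2*pi/3*e23


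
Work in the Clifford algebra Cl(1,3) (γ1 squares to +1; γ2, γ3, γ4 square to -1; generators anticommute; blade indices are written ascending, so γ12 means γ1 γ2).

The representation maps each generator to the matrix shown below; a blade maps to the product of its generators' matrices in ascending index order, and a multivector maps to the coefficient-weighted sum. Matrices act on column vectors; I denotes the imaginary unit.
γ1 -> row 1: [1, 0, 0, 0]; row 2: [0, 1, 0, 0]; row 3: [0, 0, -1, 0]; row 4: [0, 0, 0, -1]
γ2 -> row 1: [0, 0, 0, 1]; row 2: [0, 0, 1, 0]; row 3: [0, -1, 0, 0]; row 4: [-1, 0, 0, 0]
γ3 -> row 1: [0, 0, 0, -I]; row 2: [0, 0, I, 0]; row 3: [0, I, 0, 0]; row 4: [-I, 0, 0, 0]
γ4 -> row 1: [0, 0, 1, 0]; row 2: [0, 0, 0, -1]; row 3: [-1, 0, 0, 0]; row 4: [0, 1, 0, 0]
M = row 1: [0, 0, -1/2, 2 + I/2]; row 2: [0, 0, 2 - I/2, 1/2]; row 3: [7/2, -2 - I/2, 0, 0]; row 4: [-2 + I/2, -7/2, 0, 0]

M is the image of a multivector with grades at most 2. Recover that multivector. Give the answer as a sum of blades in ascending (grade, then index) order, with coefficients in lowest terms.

Method: the blade images are trace-orthogonal — tr(rho(e_A) rho(e_B)^-1) = 4 if A = B and 0 otherwise — and rho(e_A)^-1 = (e_A)^2 * rho(e_A) with (e_A)^2 = +1 or -1, so the coefficient of e_A in the preimage is (e_A)^2 * tr(M rho(e_A))/4.
Nonzero projections over blades of grade <= 2: γ2: (γ2)^2 = -1, tr(M rho(γ2)) = -8, coefficient 2; γ3: (γ3)^2 = -1, tr(M rho(γ3)) = 2, coefficient -1/2; γ4: (γ4)^2 = -1, tr(M rho(γ4)) = 8, coefficient -2; γ14: (γ14)^2 = +1, tr(M rho(γ14)) = 6, coefficient 3/2. Every other blade of grade <= 2 projects to 0.
Answer: 2*γ2 - 1/2*γ3 - 2*γ4 + 3/2*γ14


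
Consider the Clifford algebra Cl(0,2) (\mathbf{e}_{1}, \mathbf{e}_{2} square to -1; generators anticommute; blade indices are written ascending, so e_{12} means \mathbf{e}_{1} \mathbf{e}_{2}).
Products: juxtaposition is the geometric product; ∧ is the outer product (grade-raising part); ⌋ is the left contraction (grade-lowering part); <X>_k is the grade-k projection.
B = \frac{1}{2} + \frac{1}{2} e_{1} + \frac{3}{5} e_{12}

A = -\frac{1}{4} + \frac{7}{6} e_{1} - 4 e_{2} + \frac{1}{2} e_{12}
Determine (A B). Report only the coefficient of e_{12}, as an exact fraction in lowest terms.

step 1: -\frac{121}{120} - \frac{233}{120} e_{1} - \frac{49}{20} e_{2} + \frac{21}{10} e_{12}
Answer: \frac{21}{10}


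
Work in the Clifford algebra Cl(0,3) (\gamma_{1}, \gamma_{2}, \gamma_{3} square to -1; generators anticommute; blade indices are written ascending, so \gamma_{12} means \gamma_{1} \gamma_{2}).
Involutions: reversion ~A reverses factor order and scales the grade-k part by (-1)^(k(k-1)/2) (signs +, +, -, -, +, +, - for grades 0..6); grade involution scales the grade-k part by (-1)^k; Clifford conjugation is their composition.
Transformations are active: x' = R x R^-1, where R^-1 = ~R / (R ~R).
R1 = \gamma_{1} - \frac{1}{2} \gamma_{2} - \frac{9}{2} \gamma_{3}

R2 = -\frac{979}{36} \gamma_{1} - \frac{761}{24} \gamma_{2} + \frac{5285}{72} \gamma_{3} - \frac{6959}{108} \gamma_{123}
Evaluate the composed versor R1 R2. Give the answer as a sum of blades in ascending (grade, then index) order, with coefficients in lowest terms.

Distribute over the terms of R1 (each basis-blade product reordered to ascending indices, repeated generators contracted through their squares):
(\gamma_{1}) R2 = \frac{979}{36} - \frac{761}{24} \gamma_{12} + \frac{5285}{72} \gamma_{13} + \frac{6959}{108} \gamma_{23}
(-\frac{1}{2} \gamma_{2}) R2 = -\frac{761}{48} - \frac{979}{72} \gamma_{12} + \frac{6959}{216} \gamma_{13} - \frac{5285}{144} \gamma_{23}
(-\frac{9}{2} \gamma_{3}) R2 = \frac{5285}{16} - \frac{6959}{24} \gamma_{12} - \frac{979}{8} \gamma_{13} - \frac{2283}{16} \gamma_{23}
Summing the partial products and collecting blades:
Answer: \frac{24599}{72} - \frac{24139}{72} \gamma_{12} - \frac{3619}{216} \gamma_{13} - \frac{12415}{108} \gamma_{23}


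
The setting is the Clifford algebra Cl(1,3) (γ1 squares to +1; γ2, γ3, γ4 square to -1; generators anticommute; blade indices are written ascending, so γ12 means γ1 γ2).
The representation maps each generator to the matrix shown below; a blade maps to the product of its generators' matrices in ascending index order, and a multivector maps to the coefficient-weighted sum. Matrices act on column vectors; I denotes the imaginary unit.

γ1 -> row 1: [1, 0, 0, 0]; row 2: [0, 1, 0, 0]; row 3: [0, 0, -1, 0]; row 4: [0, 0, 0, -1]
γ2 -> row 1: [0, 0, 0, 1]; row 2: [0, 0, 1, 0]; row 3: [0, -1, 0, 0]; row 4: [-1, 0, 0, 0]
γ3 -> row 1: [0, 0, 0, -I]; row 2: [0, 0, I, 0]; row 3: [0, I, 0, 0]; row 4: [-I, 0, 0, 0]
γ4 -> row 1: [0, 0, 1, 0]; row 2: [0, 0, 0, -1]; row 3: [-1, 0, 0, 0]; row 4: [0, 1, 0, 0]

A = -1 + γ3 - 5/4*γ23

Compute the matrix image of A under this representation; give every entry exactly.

Bivector images (products of the table entries): rho(γ23) = rho(γ2)rho(γ3) = row 1: [-I, 0, 0, 0]; row 2: [0, I, 0, 0]; row 3: [0, 0, -I, 0]; row 4: [0, 0, 0, I].
M = (-1)*1 + (1)*rho(γ3) + (-5/4)*rho(γ23), summed entrywise (1 is the identity matrix):
Answer: row 1: [-1 + 5*I/4, 0, 0, -I]; row 2: [0, -1 - 5*I/4, I, 0]; row 3: [0, I, -1 + 5*I/4, 0]; row 4: [-I, 0, 0, -1 - 5*I/4]


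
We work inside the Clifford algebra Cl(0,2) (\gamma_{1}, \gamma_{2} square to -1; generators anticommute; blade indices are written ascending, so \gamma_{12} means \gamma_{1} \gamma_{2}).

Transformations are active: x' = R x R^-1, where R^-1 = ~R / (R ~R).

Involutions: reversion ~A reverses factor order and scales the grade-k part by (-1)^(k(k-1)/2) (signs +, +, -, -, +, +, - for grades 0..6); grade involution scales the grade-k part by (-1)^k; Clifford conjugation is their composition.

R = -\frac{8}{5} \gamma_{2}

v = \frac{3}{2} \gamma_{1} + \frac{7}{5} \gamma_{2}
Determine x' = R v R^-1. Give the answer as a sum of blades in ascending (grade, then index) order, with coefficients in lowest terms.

~R = -\frac{8}{5} \gamma_{2}, and R ~R = -\frac{64}{25}, so R^-1 = ~R / (-\frac{64}{25}).
R v = \frac{56}{25} + \frac{12}{5} \gamma_{12}
Answer: -\frac{3}{2} \gamma_{1} + \frac{7}{5} \gamma_{2}


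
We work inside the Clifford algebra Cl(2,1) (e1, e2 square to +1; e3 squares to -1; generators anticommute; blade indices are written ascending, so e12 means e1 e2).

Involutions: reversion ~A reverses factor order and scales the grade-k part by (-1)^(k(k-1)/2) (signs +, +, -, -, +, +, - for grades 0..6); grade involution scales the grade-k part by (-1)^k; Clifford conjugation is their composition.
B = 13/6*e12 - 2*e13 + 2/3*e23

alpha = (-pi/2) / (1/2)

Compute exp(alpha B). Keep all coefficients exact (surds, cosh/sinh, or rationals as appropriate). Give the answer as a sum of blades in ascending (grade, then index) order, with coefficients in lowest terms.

B^2 term by term: the squares give (13/6)^2*(e12)^2 + (-2)^2*(e13)^2 + (2/3)^2*(e23)^2 = 169/36*(-1) + 4*(+1) + 4/9*(+1) = -1/4 (each basis 2-blade squares to minus the product of its generators' squares); cross terms between blades sharing an index anticommute and cancel. So B^2 = -1/4.
B^2 = -1/4 — circular case — the even/odd split gives cos and sin: l = 1/2, alpha*l = -pi/2, so exp(alpha B) = cos(-pi/2) + (sin(-pi/2)/(1/2))*B = 0 + (-2)*B.
Answer: -13/3*e12 + 4*e13 - 4/3*e23


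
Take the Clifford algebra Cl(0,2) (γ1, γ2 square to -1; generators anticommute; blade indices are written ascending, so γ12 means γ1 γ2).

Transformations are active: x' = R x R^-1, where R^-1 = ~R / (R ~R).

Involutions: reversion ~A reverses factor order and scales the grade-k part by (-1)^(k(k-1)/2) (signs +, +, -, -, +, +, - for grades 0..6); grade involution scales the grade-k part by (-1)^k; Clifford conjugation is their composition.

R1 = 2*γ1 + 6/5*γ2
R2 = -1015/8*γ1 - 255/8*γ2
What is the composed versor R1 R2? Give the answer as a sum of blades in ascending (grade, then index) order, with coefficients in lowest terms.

Distribute over the terms of R1 (each basis-blade product reordered to ascending indices, repeated generators contracted through their squares):
(2*γ1) R2 = 1015/4 - 255/4*γ12
(6/5*γ2) R2 = 153/4 + 609/4*γ12
Summing the partial products and collecting blades:
Answer: 292 + 177/2*γ12
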